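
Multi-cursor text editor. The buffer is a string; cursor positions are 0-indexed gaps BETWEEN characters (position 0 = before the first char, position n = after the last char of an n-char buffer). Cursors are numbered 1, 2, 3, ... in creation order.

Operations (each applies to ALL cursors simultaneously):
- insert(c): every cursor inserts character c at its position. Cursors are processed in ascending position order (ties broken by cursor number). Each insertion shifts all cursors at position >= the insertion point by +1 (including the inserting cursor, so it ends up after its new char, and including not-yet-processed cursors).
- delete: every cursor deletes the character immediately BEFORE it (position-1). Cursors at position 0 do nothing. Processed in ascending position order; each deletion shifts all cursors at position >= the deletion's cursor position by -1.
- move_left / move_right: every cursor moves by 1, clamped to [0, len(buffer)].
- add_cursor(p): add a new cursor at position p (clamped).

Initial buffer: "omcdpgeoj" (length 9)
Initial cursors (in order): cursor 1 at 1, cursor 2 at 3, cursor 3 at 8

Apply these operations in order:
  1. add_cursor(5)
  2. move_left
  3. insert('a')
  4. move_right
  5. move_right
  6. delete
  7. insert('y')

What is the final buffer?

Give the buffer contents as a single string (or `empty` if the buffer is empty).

Answer: aoyacyapyeaoy

Derivation:
After op 1 (add_cursor(5)): buffer="omcdpgeoj" (len 9), cursors c1@1 c2@3 c4@5 c3@8, authorship .........
After op 2 (move_left): buffer="omcdpgeoj" (len 9), cursors c1@0 c2@2 c4@4 c3@7, authorship .........
After op 3 (insert('a')): buffer="aomacdapgeaoj" (len 13), cursors c1@1 c2@4 c4@7 c3@11, authorship 1..2..4...3..
After op 4 (move_right): buffer="aomacdapgeaoj" (len 13), cursors c1@2 c2@5 c4@8 c3@12, authorship 1..2..4...3..
After op 5 (move_right): buffer="aomacdapgeaoj" (len 13), cursors c1@3 c2@6 c4@9 c3@13, authorship 1..2..4...3..
After op 6 (delete): buffer="aoacapeao" (len 9), cursors c1@2 c2@4 c4@6 c3@9, authorship 1.2.4..3.
After op 7 (insert('y')): buffer="aoyacyapyeaoy" (len 13), cursors c1@3 c2@6 c4@9 c3@13, authorship 1.12.24.4.3.3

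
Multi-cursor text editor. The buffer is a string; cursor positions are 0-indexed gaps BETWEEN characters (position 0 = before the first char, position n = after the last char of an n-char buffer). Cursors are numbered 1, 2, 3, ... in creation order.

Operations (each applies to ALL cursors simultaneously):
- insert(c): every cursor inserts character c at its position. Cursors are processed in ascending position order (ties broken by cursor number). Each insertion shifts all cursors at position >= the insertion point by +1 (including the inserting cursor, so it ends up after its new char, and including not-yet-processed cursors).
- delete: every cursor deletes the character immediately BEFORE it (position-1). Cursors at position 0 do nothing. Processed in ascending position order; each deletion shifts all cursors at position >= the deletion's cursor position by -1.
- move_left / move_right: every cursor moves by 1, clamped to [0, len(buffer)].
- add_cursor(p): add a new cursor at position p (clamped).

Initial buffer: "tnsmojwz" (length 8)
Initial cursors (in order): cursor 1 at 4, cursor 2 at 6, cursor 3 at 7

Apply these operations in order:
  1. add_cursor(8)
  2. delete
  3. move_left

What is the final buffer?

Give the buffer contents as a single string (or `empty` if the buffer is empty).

Answer: tnso

Derivation:
After op 1 (add_cursor(8)): buffer="tnsmojwz" (len 8), cursors c1@4 c2@6 c3@7 c4@8, authorship ........
After op 2 (delete): buffer="tnso" (len 4), cursors c1@3 c2@4 c3@4 c4@4, authorship ....
After op 3 (move_left): buffer="tnso" (len 4), cursors c1@2 c2@3 c3@3 c4@3, authorship ....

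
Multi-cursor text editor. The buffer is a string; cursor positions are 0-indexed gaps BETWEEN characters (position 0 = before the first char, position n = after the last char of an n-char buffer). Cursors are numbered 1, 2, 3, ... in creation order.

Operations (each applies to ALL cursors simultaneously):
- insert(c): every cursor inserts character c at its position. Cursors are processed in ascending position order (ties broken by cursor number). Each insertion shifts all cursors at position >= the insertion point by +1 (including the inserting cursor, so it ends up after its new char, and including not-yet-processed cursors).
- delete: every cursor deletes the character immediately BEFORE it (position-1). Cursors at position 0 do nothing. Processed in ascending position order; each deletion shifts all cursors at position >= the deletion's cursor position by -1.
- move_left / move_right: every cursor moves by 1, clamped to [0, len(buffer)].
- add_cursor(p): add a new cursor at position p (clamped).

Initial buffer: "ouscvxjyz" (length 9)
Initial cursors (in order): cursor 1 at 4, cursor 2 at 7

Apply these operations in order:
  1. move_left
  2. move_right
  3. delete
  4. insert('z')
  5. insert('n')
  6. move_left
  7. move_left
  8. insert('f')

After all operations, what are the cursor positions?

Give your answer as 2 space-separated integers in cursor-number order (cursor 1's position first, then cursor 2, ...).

Answer: 4 9

Derivation:
After op 1 (move_left): buffer="ouscvxjyz" (len 9), cursors c1@3 c2@6, authorship .........
After op 2 (move_right): buffer="ouscvxjyz" (len 9), cursors c1@4 c2@7, authorship .........
After op 3 (delete): buffer="ousvxyz" (len 7), cursors c1@3 c2@5, authorship .......
After op 4 (insert('z')): buffer="ouszvxzyz" (len 9), cursors c1@4 c2@7, authorship ...1..2..
After op 5 (insert('n')): buffer="ousznvxznyz" (len 11), cursors c1@5 c2@9, authorship ...11..22..
After op 6 (move_left): buffer="ousznvxznyz" (len 11), cursors c1@4 c2@8, authorship ...11..22..
After op 7 (move_left): buffer="ousznvxznyz" (len 11), cursors c1@3 c2@7, authorship ...11..22..
After op 8 (insert('f')): buffer="ousfznvxfznyz" (len 13), cursors c1@4 c2@9, authorship ...111..222..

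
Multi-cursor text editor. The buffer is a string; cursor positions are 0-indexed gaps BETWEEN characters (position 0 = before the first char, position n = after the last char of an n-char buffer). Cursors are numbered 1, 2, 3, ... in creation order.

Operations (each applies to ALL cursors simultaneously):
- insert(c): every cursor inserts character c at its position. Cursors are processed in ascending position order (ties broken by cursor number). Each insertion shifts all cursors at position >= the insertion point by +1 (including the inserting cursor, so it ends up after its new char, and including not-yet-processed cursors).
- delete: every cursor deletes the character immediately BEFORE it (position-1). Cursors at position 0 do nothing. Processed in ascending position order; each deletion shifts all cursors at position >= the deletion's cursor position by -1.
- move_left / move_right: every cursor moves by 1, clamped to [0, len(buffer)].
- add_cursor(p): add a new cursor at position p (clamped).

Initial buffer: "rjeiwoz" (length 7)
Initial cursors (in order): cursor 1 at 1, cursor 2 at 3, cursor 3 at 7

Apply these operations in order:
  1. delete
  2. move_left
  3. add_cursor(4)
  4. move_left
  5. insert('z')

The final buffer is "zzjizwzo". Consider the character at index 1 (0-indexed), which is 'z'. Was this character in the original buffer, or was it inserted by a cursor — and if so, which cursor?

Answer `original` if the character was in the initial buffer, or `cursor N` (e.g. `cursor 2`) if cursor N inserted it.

Answer: cursor 2

Derivation:
After op 1 (delete): buffer="jiwo" (len 4), cursors c1@0 c2@1 c3@4, authorship ....
After op 2 (move_left): buffer="jiwo" (len 4), cursors c1@0 c2@0 c3@3, authorship ....
After op 3 (add_cursor(4)): buffer="jiwo" (len 4), cursors c1@0 c2@0 c3@3 c4@4, authorship ....
After op 4 (move_left): buffer="jiwo" (len 4), cursors c1@0 c2@0 c3@2 c4@3, authorship ....
After op 5 (insert('z')): buffer="zzjizwzo" (len 8), cursors c1@2 c2@2 c3@5 c4@7, authorship 12..3.4.
Authorship (.=original, N=cursor N): 1 2 . . 3 . 4 .
Index 1: author = 2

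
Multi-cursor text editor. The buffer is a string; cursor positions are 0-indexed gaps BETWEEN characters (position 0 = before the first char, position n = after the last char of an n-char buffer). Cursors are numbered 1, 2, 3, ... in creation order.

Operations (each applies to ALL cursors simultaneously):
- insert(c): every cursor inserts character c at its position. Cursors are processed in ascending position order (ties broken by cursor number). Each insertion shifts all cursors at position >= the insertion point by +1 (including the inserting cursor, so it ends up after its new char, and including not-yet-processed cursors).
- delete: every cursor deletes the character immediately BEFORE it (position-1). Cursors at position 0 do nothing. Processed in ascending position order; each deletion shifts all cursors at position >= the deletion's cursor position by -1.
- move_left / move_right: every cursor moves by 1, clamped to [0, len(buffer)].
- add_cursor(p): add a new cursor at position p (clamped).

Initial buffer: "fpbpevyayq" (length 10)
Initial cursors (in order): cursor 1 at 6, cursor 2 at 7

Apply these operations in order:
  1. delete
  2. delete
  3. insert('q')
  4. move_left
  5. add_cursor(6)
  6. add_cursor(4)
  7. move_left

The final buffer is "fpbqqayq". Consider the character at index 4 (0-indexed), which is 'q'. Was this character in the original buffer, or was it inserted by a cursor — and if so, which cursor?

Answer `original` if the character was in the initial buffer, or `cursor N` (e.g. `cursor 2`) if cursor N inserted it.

Answer: cursor 2

Derivation:
After op 1 (delete): buffer="fpbpeayq" (len 8), cursors c1@5 c2@5, authorship ........
After op 2 (delete): buffer="fpbayq" (len 6), cursors c1@3 c2@3, authorship ......
After op 3 (insert('q')): buffer="fpbqqayq" (len 8), cursors c1@5 c2@5, authorship ...12...
After op 4 (move_left): buffer="fpbqqayq" (len 8), cursors c1@4 c2@4, authorship ...12...
After op 5 (add_cursor(6)): buffer="fpbqqayq" (len 8), cursors c1@4 c2@4 c3@6, authorship ...12...
After op 6 (add_cursor(4)): buffer="fpbqqayq" (len 8), cursors c1@4 c2@4 c4@4 c3@6, authorship ...12...
After op 7 (move_left): buffer="fpbqqayq" (len 8), cursors c1@3 c2@3 c4@3 c3@5, authorship ...12...
Authorship (.=original, N=cursor N): . . . 1 2 . . .
Index 4: author = 2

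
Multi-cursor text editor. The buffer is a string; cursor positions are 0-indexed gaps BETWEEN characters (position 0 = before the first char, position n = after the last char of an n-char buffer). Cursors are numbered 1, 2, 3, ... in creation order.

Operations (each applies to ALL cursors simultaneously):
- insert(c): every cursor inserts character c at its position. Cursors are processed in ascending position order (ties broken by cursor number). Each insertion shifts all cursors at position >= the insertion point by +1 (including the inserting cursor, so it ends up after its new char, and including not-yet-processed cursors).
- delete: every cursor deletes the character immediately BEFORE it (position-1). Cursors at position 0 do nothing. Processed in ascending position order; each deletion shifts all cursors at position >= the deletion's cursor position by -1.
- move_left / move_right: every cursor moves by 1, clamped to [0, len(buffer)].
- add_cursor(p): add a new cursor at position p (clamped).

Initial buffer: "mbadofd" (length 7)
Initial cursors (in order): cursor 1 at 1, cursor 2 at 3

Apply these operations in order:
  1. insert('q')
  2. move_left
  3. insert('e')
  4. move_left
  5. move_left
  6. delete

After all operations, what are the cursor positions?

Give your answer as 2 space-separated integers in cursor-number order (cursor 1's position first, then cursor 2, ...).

After op 1 (insert('q')): buffer="mqbaqdofd" (len 9), cursors c1@2 c2@5, authorship .1..2....
After op 2 (move_left): buffer="mqbaqdofd" (len 9), cursors c1@1 c2@4, authorship .1..2....
After op 3 (insert('e')): buffer="meqbaeqdofd" (len 11), cursors c1@2 c2@6, authorship .11..22....
After op 4 (move_left): buffer="meqbaeqdofd" (len 11), cursors c1@1 c2@5, authorship .11..22....
After op 5 (move_left): buffer="meqbaeqdofd" (len 11), cursors c1@0 c2@4, authorship .11..22....
After op 6 (delete): buffer="meqaeqdofd" (len 10), cursors c1@0 c2@3, authorship .11.22....

Answer: 0 3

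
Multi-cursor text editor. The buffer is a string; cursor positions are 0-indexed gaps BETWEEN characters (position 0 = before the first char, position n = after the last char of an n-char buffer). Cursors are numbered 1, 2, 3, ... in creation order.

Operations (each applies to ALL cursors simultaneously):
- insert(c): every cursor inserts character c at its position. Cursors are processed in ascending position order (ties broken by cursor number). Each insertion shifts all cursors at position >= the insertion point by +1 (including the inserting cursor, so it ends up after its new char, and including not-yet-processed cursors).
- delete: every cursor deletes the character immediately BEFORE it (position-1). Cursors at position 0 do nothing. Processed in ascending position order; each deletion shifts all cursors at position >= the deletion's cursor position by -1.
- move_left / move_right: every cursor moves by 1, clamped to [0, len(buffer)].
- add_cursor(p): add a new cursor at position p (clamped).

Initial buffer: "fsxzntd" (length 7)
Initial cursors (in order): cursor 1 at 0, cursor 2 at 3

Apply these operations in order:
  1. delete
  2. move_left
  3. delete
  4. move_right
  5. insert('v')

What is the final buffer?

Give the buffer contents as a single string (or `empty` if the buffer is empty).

After op 1 (delete): buffer="fszntd" (len 6), cursors c1@0 c2@2, authorship ......
After op 2 (move_left): buffer="fszntd" (len 6), cursors c1@0 c2@1, authorship ......
After op 3 (delete): buffer="szntd" (len 5), cursors c1@0 c2@0, authorship .....
After op 4 (move_right): buffer="szntd" (len 5), cursors c1@1 c2@1, authorship .....
After op 5 (insert('v')): buffer="svvzntd" (len 7), cursors c1@3 c2@3, authorship .12....

Answer: svvzntd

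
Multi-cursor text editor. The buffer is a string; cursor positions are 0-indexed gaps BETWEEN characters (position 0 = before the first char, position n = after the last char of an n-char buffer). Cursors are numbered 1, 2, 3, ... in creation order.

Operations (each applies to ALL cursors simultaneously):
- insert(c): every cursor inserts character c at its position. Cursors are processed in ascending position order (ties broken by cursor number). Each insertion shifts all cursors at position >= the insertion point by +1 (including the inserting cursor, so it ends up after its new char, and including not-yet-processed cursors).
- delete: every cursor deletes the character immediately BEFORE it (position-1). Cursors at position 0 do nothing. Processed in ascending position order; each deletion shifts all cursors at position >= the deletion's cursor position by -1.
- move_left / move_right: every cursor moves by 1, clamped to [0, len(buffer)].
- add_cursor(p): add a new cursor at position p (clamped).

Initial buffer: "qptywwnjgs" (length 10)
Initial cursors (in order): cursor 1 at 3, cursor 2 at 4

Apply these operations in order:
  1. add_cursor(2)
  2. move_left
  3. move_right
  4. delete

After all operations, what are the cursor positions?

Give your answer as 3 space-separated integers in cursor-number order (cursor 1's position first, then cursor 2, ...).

After op 1 (add_cursor(2)): buffer="qptywwnjgs" (len 10), cursors c3@2 c1@3 c2@4, authorship ..........
After op 2 (move_left): buffer="qptywwnjgs" (len 10), cursors c3@1 c1@2 c2@3, authorship ..........
After op 3 (move_right): buffer="qptywwnjgs" (len 10), cursors c3@2 c1@3 c2@4, authorship ..........
After op 4 (delete): buffer="qwwnjgs" (len 7), cursors c1@1 c2@1 c3@1, authorship .......

Answer: 1 1 1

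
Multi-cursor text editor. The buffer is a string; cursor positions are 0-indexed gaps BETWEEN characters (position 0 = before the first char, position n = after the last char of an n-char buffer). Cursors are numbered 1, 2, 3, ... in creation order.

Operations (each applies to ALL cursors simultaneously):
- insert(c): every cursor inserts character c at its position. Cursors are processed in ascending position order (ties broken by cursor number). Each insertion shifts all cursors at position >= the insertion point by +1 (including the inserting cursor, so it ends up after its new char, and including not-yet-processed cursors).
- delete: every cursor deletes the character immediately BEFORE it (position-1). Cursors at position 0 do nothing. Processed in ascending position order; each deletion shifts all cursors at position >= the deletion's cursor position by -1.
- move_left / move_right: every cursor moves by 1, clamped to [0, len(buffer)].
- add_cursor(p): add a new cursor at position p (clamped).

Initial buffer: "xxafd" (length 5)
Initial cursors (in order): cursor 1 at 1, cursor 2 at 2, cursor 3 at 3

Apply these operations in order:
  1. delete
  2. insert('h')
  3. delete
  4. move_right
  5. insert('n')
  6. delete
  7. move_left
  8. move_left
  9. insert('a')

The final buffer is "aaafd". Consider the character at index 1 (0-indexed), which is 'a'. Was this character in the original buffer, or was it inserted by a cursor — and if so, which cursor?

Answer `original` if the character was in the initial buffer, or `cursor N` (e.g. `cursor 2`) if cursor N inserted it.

After op 1 (delete): buffer="fd" (len 2), cursors c1@0 c2@0 c3@0, authorship ..
After op 2 (insert('h')): buffer="hhhfd" (len 5), cursors c1@3 c2@3 c3@3, authorship 123..
After op 3 (delete): buffer="fd" (len 2), cursors c1@0 c2@0 c3@0, authorship ..
After op 4 (move_right): buffer="fd" (len 2), cursors c1@1 c2@1 c3@1, authorship ..
After op 5 (insert('n')): buffer="fnnnd" (len 5), cursors c1@4 c2@4 c3@4, authorship .123.
After op 6 (delete): buffer="fd" (len 2), cursors c1@1 c2@1 c3@1, authorship ..
After op 7 (move_left): buffer="fd" (len 2), cursors c1@0 c2@0 c3@0, authorship ..
After op 8 (move_left): buffer="fd" (len 2), cursors c1@0 c2@0 c3@0, authorship ..
After op 9 (insert('a')): buffer="aaafd" (len 5), cursors c1@3 c2@3 c3@3, authorship 123..
Authorship (.=original, N=cursor N): 1 2 3 . .
Index 1: author = 2

Answer: cursor 2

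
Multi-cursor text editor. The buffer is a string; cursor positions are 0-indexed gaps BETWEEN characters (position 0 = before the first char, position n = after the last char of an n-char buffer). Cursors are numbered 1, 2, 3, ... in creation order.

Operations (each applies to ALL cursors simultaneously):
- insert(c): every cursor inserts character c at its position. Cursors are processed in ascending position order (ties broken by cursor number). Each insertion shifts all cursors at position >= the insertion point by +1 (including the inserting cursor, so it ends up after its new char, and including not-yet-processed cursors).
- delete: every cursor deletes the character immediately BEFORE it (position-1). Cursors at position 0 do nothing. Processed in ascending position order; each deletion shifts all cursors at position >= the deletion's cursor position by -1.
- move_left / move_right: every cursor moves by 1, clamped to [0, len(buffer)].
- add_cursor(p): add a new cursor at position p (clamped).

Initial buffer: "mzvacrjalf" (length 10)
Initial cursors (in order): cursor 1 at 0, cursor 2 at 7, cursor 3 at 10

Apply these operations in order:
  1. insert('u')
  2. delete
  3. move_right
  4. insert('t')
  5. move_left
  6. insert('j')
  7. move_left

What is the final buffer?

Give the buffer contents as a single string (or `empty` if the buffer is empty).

After op 1 (insert('u')): buffer="umzvacrjualfu" (len 13), cursors c1@1 c2@9 c3@13, authorship 1.......2...3
After op 2 (delete): buffer="mzvacrjalf" (len 10), cursors c1@0 c2@7 c3@10, authorship ..........
After op 3 (move_right): buffer="mzvacrjalf" (len 10), cursors c1@1 c2@8 c3@10, authorship ..........
After op 4 (insert('t')): buffer="mtzvacrjatlft" (len 13), cursors c1@2 c2@10 c3@13, authorship .1.......2..3
After op 5 (move_left): buffer="mtzvacrjatlft" (len 13), cursors c1@1 c2@9 c3@12, authorship .1.......2..3
After op 6 (insert('j')): buffer="mjtzvacrjajtlfjt" (len 16), cursors c1@2 c2@11 c3@15, authorship .11.......22..33
After op 7 (move_left): buffer="mjtzvacrjajtlfjt" (len 16), cursors c1@1 c2@10 c3@14, authorship .11.......22..33

Answer: mjtzvacrjajtlfjt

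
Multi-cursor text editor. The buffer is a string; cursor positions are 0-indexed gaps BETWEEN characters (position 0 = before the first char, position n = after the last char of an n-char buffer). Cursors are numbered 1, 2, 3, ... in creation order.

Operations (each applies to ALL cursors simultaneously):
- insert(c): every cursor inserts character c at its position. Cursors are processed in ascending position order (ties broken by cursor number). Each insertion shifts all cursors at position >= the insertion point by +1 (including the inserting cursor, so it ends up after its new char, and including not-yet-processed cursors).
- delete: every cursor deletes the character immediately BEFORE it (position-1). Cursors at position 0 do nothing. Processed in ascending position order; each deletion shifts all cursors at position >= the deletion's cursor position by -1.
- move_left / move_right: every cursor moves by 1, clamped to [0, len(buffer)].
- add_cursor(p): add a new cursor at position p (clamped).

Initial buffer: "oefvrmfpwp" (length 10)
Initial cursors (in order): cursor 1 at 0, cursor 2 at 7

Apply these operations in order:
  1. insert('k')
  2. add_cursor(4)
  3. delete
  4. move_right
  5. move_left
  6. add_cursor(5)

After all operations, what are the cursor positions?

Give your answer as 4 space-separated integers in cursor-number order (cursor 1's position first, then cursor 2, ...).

Answer: 0 6 2 5

Derivation:
After op 1 (insert('k')): buffer="koefvrmfkpwp" (len 12), cursors c1@1 c2@9, authorship 1.......2...
After op 2 (add_cursor(4)): buffer="koefvrmfkpwp" (len 12), cursors c1@1 c3@4 c2@9, authorship 1.......2...
After op 3 (delete): buffer="oevrmfpwp" (len 9), cursors c1@0 c3@2 c2@6, authorship .........
After op 4 (move_right): buffer="oevrmfpwp" (len 9), cursors c1@1 c3@3 c2@7, authorship .........
After op 5 (move_left): buffer="oevrmfpwp" (len 9), cursors c1@0 c3@2 c2@6, authorship .........
After op 6 (add_cursor(5)): buffer="oevrmfpwp" (len 9), cursors c1@0 c3@2 c4@5 c2@6, authorship .........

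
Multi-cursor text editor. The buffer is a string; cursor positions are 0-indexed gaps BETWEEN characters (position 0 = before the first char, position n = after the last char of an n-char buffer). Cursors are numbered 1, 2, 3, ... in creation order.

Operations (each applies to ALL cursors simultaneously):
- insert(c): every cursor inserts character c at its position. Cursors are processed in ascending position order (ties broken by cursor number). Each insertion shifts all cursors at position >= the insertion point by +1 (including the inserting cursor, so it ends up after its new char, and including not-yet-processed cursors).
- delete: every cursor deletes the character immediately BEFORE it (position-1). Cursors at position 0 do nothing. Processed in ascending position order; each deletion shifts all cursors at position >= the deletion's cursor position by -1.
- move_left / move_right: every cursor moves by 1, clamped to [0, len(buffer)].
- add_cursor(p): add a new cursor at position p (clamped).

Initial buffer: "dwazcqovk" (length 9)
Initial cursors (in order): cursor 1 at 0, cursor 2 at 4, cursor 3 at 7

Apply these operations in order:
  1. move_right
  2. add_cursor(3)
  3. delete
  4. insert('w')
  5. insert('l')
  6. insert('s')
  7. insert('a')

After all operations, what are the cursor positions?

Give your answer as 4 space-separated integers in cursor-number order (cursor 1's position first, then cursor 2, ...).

After op 1 (move_right): buffer="dwazcqovk" (len 9), cursors c1@1 c2@5 c3@8, authorship .........
After op 2 (add_cursor(3)): buffer="dwazcqovk" (len 9), cursors c1@1 c4@3 c2@5 c3@8, authorship .........
After op 3 (delete): buffer="wzqok" (len 5), cursors c1@0 c4@1 c2@2 c3@4, authorship .....
After op 4 (insert('w')): buffer="wwwzwqowk" (len 9), cursors c1@1 c4@3 c2@5 c3@8, authorship 1.4.2..3.
After op 5 (insert('l')): buffer="wlwwlzwlqowlk" (len 13), cursors c1@2 c4@5 c2@8 c3@12, authorship 11.44.22..33.
After op 6 (insert('s')): buffer="wlswwlszwlsqowlsk" (len 17), cursors c1@3 c4@7 c2@11 c3@16, authorship 111.444.222..333.
After op 7 (insert('a')): buffer="wlsawwlsazwlsaqowlsak" (len 21), cursors c1@4 c4@9 c2@14 c3@20, authorship 1111.4444.2222..3333.

Answer: 4 14 20 9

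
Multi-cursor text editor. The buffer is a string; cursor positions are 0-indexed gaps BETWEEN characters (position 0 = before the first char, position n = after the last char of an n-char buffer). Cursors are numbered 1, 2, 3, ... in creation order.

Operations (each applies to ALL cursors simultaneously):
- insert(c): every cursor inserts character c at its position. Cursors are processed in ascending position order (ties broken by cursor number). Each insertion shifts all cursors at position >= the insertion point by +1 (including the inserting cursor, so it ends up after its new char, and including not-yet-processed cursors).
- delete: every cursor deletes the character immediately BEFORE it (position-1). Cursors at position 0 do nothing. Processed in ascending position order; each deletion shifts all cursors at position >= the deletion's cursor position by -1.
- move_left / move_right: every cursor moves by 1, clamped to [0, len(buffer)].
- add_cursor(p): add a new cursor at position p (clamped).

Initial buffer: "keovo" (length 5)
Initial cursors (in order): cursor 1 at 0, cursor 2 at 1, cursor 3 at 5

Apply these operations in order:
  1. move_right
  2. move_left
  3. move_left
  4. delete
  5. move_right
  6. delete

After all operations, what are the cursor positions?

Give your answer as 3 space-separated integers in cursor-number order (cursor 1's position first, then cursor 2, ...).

Answer: 0 0 1

Derivation:
After op 1 (move_right): buffer="keovo" (len 5), cursors c1@1 c2@2 c3@5, authorship .....
After op 2 (move_left): buffer="keovo" (len 5), cursors c1@0 c2@1 c3@4, authorship .....
After op 3 (move_left): buffer="keovo" (len 5), cursors c1@0 c2@0 c3@3, authorship .....
After op 4 (delete): buffer="kevo" (len 4), cursors c1@0 c2@0 c3@2, authorship ....
After op 5 (move_right): buffer="kevo" (len 4), cursors c1@1 c2@1 c3@3, authorship ....
After op 6 (delete): buffer="eo" (len 2), cursors c1@0 c2@0 c3@1, authorship ..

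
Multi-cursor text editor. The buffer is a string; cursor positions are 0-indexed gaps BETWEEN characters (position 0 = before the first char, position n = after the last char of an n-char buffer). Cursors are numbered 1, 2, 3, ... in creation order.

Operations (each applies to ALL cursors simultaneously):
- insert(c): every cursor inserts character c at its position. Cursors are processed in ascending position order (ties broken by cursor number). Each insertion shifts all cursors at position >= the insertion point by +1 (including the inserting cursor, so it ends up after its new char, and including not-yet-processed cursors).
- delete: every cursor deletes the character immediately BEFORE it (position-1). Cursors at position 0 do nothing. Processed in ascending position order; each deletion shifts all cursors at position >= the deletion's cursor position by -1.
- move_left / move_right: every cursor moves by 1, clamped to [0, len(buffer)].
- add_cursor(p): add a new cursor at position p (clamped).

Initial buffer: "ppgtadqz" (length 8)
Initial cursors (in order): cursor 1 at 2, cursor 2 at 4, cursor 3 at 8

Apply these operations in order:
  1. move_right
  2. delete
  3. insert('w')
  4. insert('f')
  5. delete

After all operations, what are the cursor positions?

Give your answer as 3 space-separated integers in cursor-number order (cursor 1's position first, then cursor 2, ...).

Answer: 3 5 8

Derivation:
After op 1 (move_right): buffer="ppgtadqz" (len 8), cursors c1@3 c2@5 c3@8, authorship ........
After op 2 (delete): buffer="pptdq" (len 5), cursors c1@2 c2@3 c3@5, authorship .....
After op 3 (insert('w')): buffer="ppwtwdqw" (len 8), cursors c1@3 c2@5 c3@8, authorship ..1.2..3
After op 4 (insert('f')): buffer="ppwftwfdqwf" (len 11), cursors c1@4 c2@7 c3@11, authorship ..11.22..33
After op 5 (delete): buffer="ppwtwdqw" (len 8), cursors c1@3 c2@5 c3@8, authorship ..1.2..3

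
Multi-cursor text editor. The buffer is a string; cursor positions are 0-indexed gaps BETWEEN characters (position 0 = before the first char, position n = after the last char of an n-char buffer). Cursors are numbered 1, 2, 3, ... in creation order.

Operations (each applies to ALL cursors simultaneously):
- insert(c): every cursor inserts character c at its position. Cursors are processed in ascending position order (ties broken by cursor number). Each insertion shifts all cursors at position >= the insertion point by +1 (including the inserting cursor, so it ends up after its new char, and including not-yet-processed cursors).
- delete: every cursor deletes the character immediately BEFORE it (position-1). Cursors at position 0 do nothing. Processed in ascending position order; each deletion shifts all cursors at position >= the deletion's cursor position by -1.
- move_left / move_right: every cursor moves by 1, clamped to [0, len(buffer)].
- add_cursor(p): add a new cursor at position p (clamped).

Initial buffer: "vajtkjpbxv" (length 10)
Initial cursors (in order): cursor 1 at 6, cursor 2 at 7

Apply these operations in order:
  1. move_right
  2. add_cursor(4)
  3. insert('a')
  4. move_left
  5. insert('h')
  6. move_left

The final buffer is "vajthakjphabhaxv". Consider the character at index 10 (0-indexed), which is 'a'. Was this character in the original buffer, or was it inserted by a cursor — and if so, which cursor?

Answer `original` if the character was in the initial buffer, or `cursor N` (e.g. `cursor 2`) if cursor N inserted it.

Answer: cursor 1

Derivation:
After op 1 (move_right): buffer="vajtkjpbxv" (len 10), cursors c1@7 c2@8, authorship ..........
After op 2 (add_cursor(4)): buffer="vajtkjpbxv" (len 10), cursors c3@4 c1@7 c2@8, authorship ..........
After op 3 (insert('a')): buffer="vajtakjpabaxv" (len 13), cursors c3@5 c1@9 c2@11, authorship ....3...1.2..
After op 4 (move_left): buffer="vajtakjpabaxv" (len 13), cursors c3@4 c1@8 c2@10, authorship ....3...1.2..
After op 5 (insert('h')): buffer="vajthakjphabhaxv" (len 16), cursors c3@5 c1@10 c2@13, authorship ....33...11.22..
After op 6 (move_left): buffer="vajthakjphabhaxv" (len 16), cursors c3@4 c1@9 c2@12, authorship ....33...11.22..
Authorship (.=original, N=cursor N): . . . . 3 3 . . . 1 1 . 2 2 . .
Index 10: author = 1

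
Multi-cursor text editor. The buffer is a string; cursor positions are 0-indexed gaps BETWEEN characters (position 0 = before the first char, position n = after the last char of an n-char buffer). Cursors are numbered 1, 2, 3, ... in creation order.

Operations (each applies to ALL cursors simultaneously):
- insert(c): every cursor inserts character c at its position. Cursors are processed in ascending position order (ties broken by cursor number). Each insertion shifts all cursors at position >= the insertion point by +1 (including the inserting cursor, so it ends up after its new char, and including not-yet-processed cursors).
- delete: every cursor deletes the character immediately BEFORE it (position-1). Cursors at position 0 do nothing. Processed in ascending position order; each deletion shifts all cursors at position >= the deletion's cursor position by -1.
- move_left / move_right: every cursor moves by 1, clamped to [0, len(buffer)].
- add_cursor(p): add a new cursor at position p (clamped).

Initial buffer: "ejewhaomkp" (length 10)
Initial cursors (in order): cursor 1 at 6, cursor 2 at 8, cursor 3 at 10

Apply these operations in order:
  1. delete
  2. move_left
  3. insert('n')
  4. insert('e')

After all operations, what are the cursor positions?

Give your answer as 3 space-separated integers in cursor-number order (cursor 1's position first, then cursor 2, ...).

Answer: 6 9 12

Derivation:
After op 1 (delete): buffer="ejewhok" (len 7), cursors c1@5 c2@6 c3@7, authorship .......
After op 2 (move_left): buffer="ejewhok" (len 7), cursors c1@4 c2@5 c3@6, authorship .......
After op 3 (insert('n')): buffer="ejewnhnonk" (len 10), cursors c1@5 c2@7 c3@9, authorship ....1.2.3.
After op 4 (insert('e')): buffer="ejewnehneonek" (len 13), cursors c1@6 c2@9 c3@12, authorship ....11.22.33.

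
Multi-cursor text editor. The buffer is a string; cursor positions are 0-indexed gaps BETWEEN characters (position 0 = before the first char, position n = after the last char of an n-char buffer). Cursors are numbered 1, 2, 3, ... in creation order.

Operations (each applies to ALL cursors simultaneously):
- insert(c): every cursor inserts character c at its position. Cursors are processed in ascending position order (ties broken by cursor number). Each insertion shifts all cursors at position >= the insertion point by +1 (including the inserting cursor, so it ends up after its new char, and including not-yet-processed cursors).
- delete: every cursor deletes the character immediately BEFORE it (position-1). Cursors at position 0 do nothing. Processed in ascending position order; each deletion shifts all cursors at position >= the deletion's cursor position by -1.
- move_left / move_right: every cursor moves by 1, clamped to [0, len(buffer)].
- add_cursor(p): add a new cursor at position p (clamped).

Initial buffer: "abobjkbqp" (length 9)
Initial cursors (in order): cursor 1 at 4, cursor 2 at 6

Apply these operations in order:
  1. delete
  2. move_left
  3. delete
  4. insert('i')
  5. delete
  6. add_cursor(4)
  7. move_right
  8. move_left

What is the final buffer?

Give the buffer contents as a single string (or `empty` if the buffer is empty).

After op 1 (delete): buffer="abojbqp" (len 7), cursors c1@3 c2@4, authorship .......
After op 2 (move_left): buffer="abojbqp" (len 7), cursors c1@2 c2@3, authorship .......
After op 3 (delete): buffer="ajbqp" (len 5), cursors c1@1 c2@1, authorship .....
After op 4 (insert('i')): buffer="aiijbqp" (len 7), cursors c1@3 c2@3, authorship .12....
After op 5 (delete): buffer="ajbqp" (len 5), cursors c1@1 c2@1, authorship .....
After op 6 (add_cursor(4)): buffer="ajbqp" (len 5), cursors c1@1 c2@1 c3@4, authorship .....
After op 7 (move_right): buffer="ajbqp" (len 5), cursors c1@2 c2@2 c3@5, authorship .....
After op 8 (move_left): buffer="ajbqp" (len 5), cursors c1@1 c2@1 c3@4, authorship .....

Answer: ajbqp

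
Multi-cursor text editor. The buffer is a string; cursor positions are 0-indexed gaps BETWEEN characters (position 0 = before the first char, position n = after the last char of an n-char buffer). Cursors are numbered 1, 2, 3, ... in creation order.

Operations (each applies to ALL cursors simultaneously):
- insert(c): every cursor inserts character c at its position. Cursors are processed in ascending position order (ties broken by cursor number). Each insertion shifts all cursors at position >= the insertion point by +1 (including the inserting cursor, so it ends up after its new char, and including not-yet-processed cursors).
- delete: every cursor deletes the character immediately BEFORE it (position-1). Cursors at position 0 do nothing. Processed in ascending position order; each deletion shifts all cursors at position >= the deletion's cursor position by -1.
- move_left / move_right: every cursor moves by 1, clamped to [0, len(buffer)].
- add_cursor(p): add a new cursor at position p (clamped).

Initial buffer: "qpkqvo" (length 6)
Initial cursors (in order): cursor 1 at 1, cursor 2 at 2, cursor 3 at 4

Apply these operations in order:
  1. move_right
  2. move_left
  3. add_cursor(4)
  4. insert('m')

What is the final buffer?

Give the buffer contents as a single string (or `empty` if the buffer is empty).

Answer: qmpmkqmmvo

Derivation:
After op 1 (move_right): buffer="qpkqvo" (len 6), cursors c1@2 c2@3 c3@5, authorship ......
After op 2 (move_left): buffer="qpkqvo" (len 6), cursors c1@1 c2@2 c3@4, authorship ......
After op 3 (add_cursor(4)): buffer="qpkqvo" (len 6), cursors c1@1 c2@2 c3@4 c4@4, authorship ......
After op 4 (insert('m')): buffer="qmpmkqmmvo" (len 10), cursors c1@2 c2@4 c3@8 c4@8, authorship .1.2..34..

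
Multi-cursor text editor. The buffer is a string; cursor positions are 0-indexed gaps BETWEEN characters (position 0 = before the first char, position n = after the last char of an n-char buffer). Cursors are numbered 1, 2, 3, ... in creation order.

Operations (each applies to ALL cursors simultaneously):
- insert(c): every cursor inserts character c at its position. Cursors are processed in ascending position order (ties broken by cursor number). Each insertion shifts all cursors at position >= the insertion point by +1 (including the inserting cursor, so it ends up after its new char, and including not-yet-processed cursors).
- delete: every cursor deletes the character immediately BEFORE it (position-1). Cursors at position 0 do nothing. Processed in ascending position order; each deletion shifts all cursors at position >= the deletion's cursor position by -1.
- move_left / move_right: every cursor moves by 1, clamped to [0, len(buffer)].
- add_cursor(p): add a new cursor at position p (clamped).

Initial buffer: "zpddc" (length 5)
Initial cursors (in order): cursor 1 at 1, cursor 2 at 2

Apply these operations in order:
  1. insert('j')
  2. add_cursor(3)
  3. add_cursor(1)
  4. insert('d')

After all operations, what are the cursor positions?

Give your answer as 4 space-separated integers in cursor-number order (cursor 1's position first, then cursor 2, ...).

Answer: 4 8 6 2

Derivation:
After op 1 (insert('j')): buffer="zjpjddc" (len 7), cursors c1@2 c2@4, authorship .1.2...
After op 2 (add_cursor(3)): buffer="zjpjddc" (len 7), cursors c1@2 c3@3 c2@4, authorship .1.2...
After op 3 (add_cursor(1)): buffer="zjpjddc" (len 7), cursors c4@1 c1@2 c3@3 c2@4, authorship .1.2...
After op 4 (insert('d')): buffer="zdjdpdjdddc" (len 11), cursors c4@2 c1@4 c3@6 c2@8, authorship .411.322...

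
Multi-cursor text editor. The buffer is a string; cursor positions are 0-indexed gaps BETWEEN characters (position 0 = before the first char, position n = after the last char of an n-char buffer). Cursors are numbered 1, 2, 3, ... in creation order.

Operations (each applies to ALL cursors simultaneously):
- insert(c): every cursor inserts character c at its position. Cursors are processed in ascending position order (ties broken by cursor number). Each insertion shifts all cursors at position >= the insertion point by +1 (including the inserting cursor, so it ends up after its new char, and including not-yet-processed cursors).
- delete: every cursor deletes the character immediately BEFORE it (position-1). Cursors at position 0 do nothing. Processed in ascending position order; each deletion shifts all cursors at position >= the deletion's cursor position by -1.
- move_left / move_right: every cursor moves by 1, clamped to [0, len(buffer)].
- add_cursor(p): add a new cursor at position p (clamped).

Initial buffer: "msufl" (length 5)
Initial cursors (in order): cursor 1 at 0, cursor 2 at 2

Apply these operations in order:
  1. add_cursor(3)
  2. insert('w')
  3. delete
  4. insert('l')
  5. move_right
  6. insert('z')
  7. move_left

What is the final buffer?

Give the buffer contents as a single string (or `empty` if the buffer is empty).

After op 1 (add_cursor(3)): buffer="msufl" (len 5), cursors c1@0 c2@2 c3@3, authorship .....
After op 2 (insert('w')): buffer="wmswuwfl" (len 8), cursors c1@1 c2@4 c3@6, authorship 1..2.3..
After op 3 (delete): buffer="msufl" (len 5), cursors c1@0 c2@2 c3@3, authorship .....
After op 4 (insert('l')): buffer="lmslulfl" (len 8), cursors c1@1 c2@4 c3@6, authorship 1..2.3..
After op 5 (move_right): buffer="lmslulfl" (len 8), cursors c1@2 c2@5 c3@7, authorship 1..2.3..
After op 6 (insert('z')): buffer="lmzsluzlfzl" (len 11), cursors c1@3 c2@7 c3@10, authorship 1.1.2.23.3.
After op 7 (move_left): buffer="lmzsluzlfzl" (len 11), cursors c1@2 c2@6 c3@9, authorship 1.1.2.23.3.

Answer: lmzsluzlfzl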